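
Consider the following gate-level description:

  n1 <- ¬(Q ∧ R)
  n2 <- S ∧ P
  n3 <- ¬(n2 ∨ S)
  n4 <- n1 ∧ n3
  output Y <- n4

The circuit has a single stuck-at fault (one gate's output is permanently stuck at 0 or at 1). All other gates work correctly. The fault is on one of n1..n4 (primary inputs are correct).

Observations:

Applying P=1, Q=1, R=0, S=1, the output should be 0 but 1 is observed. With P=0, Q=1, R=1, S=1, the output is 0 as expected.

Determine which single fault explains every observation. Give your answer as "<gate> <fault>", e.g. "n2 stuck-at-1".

n3 stuck-at-1

Fault-free values for test 1 (P=1, Q=1, R=0, S=1): n1=1, n2=1, n3=0, n4=0, giving Y=0. Observed 1.
Test 1: faults giving observed 1 are {n3 stuck-at-1, n4 stuck-at-1}.
Test 2 (P=0, Q=1, R=1, S=1): fault-free n1=0, n2=0, n3=0, n4=0 → 0; observed 0. Eliminates n4 stuck-at-1.
Only n3 stuck-at-1 is consistent with every test.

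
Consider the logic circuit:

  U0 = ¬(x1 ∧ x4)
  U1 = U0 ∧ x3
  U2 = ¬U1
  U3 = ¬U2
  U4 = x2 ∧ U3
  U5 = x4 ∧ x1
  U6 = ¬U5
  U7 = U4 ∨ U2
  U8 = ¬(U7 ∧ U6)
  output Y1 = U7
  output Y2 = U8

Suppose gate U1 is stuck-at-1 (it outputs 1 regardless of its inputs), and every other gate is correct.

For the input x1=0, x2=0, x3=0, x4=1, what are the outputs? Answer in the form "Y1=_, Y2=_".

Propagate with U1 forced: U0=1, U1=1 [stuck-at-1], U2=0, U3=1, U4=0, U5=0, U6=1, U7=0, U8=1.
So the outputs are Y1=0, Y2=1. (Without the fault they would be Y1=1, Y2=0.)

Y1=0, Y2=1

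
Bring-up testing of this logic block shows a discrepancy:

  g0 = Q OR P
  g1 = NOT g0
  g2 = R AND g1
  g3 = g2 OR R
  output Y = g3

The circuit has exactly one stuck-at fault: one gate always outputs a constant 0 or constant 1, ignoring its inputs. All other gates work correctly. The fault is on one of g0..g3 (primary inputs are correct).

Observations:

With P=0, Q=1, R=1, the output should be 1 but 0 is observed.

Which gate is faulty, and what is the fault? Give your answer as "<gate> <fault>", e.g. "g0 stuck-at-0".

g3 stuck-at-0

Fault-free values for test 1 (P=0, Q=1, R=1): g0=1, g1=0, g2=0, g3=1, giving Y=1. Observed 0.
Test 1: faults giving observed 0 are {g3 stuck-at-0}.
Only g3 stuck-at-0 is consistent with every test.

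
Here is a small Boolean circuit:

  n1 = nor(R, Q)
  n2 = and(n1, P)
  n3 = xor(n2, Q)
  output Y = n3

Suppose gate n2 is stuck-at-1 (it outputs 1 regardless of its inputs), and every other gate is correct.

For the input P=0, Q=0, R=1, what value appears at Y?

1

Propagate with n2 forced: n1=0, n2=1 [stuck-at-1], n3=1.
So Y = 1. (Without the fault it would be 0.)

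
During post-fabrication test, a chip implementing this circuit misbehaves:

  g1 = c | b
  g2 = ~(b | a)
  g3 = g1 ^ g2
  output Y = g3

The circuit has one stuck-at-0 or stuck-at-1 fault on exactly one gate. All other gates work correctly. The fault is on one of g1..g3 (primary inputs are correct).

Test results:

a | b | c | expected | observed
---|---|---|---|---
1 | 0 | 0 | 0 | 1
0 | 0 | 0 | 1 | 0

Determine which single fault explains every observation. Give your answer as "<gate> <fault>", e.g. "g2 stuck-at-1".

g1 stuck-at-1

Fault-free values for test 1 (a=1, b=0, c=0): g1=0, g2=0, g3=0, giving Y=0. Observed 1.
Test 1: faults giving observed 1 are {g1 stuck-at-1, g2 stuck-at-1, g3 stuck-at-1}.
Test 2 (a=0, b=0, c=0): fault-free g1=0, g2=1, g3=1 → 1; observed 0. Eliminates g2 stuck-at-1, g3 stuck-at-1.
Only g1 stuck-at-1 is consistent with every test.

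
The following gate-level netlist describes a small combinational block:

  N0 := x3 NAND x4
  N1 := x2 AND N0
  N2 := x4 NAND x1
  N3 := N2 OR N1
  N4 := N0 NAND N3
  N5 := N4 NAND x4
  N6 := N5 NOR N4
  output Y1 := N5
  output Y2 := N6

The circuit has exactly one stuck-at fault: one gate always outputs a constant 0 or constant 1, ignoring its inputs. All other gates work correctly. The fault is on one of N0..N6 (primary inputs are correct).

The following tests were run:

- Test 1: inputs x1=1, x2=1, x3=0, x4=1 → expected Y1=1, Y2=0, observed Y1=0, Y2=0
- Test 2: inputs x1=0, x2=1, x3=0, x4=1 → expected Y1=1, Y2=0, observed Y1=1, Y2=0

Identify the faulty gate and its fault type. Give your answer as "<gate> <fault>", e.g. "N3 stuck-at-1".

Fault-free values for test 1 (x1=1, x2=1, x3=0, x4=1): N0=1, N1=1, N2=0, N3=1, N4=0, N5=1, N6=0, giving Y1=1, Y2=0. Observed Y1=0, Y2=0.
Test 1: faults giving observed Y1=0, Y2=0 are {N0 stuck-at-0, N1 stuck-at-0, N3 stuck-at-0, N4 stuck-at-1}.
Test 2 (x1=0, x2=1, x3=0, x4=1): fault-free N0=1, N1=1, N2=1, N3=1, N4=0, N5=1, N6=0 → Y1=1, Y2=0; observed Y1=1, Y2=0. Eliminates N0 stuck-at-0, N3 stuck-at-0, N4 stuck-at-1.
Only N1 stuck-at-0 is consistent with every test.

N1 stuck-at-0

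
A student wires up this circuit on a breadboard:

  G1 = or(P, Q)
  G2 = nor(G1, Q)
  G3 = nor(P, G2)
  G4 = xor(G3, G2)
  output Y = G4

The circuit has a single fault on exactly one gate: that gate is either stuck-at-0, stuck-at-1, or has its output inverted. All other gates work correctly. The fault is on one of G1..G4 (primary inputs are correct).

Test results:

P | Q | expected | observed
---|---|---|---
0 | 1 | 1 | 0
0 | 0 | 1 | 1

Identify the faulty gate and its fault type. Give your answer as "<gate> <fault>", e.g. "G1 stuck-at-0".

G3 stuck-at-0

Fault-free values for test 1 (P=0, Q=1): G1=1, G2=0, G3=1, G4=1, giving Y=1. Observed 0.
Test 1: faults giving observed 0 are {G3 stuck-at-0, G3 inverted output, G4 stuck-at-0, G4 inverted output}.
Test 2 (P=0, Q=0): fault-free G1=0, G2=1, G3=0, G4=1 → 1; observed 1. Eliminates G3 inverted output, G4 stuck-at-0, G4 inverted output.
Only G3 stuck-at-0 is consistent with every test.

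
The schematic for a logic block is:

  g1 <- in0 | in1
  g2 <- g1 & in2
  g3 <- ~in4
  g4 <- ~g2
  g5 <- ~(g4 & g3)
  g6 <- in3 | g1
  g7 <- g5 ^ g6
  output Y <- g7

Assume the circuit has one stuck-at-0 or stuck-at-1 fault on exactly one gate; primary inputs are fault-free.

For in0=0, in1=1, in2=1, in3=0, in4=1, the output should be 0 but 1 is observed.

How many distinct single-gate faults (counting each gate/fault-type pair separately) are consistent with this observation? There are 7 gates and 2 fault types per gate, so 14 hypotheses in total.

Fault-free: g1=1, g2=1, g3=0, g4=0, g5=1, g6=1, g7=0 → 0. Observed 1.
  g1 stuck-at-0: output 1 ✓
  g1 stuck-at-1: output 0 ✗
  g2 stuck-at-0: output 0 ✗
  g2 stuck-at-1: output 0 ✗
  g3 stuck-at-0: output 0 ✗
  g3 stuck-at-1: output 0 ✗
  g4 stuck-at-0: output 0 ✗
  g4 stuck-at-1: output 0 ✗
  g5 stuck-at-0: output 1 ✓
  g5 stuck-at-1: output 0 ✗
  g6 stuck-at-0: output 1 ✓
  g6 stuck-at-1: output 0 ✗
  g7 stuck-at-0: output 0 ✗
  g7 stuck-at-1: output 1 ✓
Consistent faults: {g1 stuck-at-0, g5 stuck-at-0, g6 stuck-at-0, g7 stuck-at-1} — 4 in all.

4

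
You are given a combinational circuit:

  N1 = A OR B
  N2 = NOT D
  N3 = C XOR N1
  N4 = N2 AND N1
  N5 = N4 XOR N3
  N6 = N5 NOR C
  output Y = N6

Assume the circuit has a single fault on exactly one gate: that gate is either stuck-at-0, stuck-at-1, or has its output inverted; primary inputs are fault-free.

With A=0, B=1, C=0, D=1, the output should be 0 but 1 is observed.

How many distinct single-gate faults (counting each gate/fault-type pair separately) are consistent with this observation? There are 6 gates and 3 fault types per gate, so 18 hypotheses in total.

Fault-free: N1=1, N2=0, N3=1, N4=0, N5=1, N6=0 → 0. Observed 1.
  N1: stuck-at-0, inverted output ✓; others ✗
  N2: stuck-at-1, inverted output ✓; others ✗
  N3: stuck-at-0, inverted output ✓; others ✗
  N4: stuck-at-1, inverted output ✓; others ✗
  N5: stuck-at-0, inverted output ✓; others ✗
  N6: stuck-at-1, inverted output ✓; others ✗
Consistent faults: {N1 stuck-at-0, N1 inverted output, N2 stuck-at-1, N2 inverted output, N3 stuck-at-0, N3 inverted output, N4 stuck-at-1, N4 inverted output, N5 stuck-at-0, N5 inverted output, N6 stuck-at-1, N6 inverted output} — 12 in all.

12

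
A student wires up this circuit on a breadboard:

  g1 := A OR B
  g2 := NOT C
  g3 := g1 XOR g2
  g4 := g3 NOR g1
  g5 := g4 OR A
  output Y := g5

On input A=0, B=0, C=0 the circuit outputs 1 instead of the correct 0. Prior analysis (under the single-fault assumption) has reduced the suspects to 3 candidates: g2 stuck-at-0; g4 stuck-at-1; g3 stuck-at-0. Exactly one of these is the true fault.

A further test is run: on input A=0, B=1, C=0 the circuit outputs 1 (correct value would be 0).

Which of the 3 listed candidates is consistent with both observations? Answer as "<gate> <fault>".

g4 stuck-at-1

Evaluate each candidate on input A=0, B=1, C=0:
  g2 stuck-at-0: g1=1, g2=0 [stuck-at-0], g3=1, g4=0, g5=0 → 0 — eliminated
  g4 stuck-at-1: g1=1, g2=1, g3=0, g4=1 [stuck-at-1], g5=1 → 1 — matches
  g3 stuck-at-0: g1=1, g2=1, g3=0 [stuck-at-0], g4=0, g5=0 → 0 — eliminated
Only g4 stuck-at-1 reproduces the observed 1.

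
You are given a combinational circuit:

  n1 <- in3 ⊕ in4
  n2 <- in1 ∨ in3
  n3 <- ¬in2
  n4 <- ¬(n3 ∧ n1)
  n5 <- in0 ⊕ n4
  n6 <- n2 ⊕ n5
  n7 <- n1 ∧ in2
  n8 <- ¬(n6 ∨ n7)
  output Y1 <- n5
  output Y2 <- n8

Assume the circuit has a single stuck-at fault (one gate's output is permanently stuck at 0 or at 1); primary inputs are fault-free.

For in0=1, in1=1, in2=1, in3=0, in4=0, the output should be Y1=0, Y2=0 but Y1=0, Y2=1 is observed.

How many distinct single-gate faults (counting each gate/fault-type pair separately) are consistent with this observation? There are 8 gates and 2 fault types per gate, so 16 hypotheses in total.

3

Fault-free: n1=0, n2=1, n3=0, n4=1, n5=0, n6=1, n7=0, n8=0 → Y1=0, Y2=0. Observed Y1=0, Y2=1.
  n1: none of the 2 fault types match ✗
  n2: stuck-at-0 ✓; others ✗
  n3: none of the 2 fault types match ✗
  n4: none of the 2 fault types match ✗
  n5: none of the 2 fault types match ✗
  n6: stuck-at-0 ✓; others ✗
  n7: none of the 2 fault types match ✗
  n8: stuck-at-1 ✓; others ✗
Consistent faults: {n2 stuck-at-0, n6 stuck-at-0, n8 stuck-at-1} — 3 in all.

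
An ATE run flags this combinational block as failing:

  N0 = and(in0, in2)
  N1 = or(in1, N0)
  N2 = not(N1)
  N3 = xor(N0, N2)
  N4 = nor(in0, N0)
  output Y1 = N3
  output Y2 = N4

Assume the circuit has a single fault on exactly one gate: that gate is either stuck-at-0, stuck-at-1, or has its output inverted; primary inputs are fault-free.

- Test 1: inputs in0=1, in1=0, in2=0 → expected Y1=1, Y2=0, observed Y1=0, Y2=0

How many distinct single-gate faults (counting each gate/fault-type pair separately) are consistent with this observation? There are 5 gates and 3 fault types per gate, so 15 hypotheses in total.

Fault-free: N0=0, N1=0, N2=1, N3=1, N4=0 → Y1=1, Y2=0. Observed Y1=0, Y2=0.
  N0: none of the 3 fault types match ✗
  N1: stuck-at-1, inverted output ✓; others ✗
  N2: stuck-at-0, inverted output ✓; others ✗
  N3: stuck-at-0, inverted output ✓; others ✗
  N4: none of the 3 fault types match ✗
Consistent faults: {N1 stuck-at-1, N1 inverted output, N2 stuck-at-0, N2 inverted output, N3 stuck-at-0, N3 inverted output} — 6 in all.

6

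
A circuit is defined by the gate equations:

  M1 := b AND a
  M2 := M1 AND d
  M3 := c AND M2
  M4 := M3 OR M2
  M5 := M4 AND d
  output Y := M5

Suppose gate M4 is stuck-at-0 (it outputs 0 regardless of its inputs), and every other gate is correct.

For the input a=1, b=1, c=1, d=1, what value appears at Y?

0

Propagate with M4 forced: M1=1, M2=1, M3=1, M4=0 [stuck-at-0], M5=0.
So Y = 0. (Without the fault it would be 1.)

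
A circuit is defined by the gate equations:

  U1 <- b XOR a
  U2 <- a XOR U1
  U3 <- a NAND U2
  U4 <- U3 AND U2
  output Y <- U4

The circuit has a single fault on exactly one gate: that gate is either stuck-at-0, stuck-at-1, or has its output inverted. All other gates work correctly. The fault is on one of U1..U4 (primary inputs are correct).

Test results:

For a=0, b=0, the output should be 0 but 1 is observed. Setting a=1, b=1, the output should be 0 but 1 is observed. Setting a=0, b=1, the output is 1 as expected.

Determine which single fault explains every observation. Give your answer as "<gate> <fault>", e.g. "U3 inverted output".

U4 stuck-at-1

Fault-free values for test 1 (a=0, b=0): U1=0, U2=0, U3=1, U4=0, giving Y=0. Observed 1.
Test 1: faults giving observed 1 are {U1 stuck-at-1, U1 inverted output, U2 stuck-at-1, U2 inverted output, U4 stuck-at-1, U4 inverted output}.
Test 2 (a=1, b=1): fault-free U1=0, U2=1, U3=0, U4=0 → 0; observed 1. Eliminates U1 stuck-at-1, U1 inverted output, U2 stuck-at-1, U2 inverted output.
Test 3 (a=0, b=1): fault-free U1=1, U2=1, U3=1, U4=1 → 1; observed 1. Eliminates U4 inverted output.
Only U4 stuck-at-1 is consistent with every test.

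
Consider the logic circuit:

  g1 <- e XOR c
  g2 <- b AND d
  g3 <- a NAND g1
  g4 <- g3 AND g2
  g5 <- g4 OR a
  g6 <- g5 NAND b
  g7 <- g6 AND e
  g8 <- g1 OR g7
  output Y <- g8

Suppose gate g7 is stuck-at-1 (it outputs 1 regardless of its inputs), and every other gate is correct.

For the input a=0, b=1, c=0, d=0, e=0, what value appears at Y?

1

Propagate with g7 forced: g1=0, g2=0, g3=1, g4=0, g5=0, g6=1, g7=1 [stuck-at-1], g8=1.
So Y = 1. (Without the fault it would be 0.)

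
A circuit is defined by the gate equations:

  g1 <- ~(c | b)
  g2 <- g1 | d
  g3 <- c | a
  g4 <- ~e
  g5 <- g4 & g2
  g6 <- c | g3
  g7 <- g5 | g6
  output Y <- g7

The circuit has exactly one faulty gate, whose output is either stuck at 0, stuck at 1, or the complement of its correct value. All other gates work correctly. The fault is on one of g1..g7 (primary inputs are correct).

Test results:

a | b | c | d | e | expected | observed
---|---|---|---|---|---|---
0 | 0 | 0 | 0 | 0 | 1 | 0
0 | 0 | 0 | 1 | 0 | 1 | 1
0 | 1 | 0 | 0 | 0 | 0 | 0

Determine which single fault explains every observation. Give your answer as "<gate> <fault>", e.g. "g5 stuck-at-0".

g1 stuck-at-0

Fault-free values for test 1 (a=0, b=0, c=0, d=0, e=0): g1=1, g2=1, g3=0, g4=1, g5=1, g6=0, g7=1, giving Y=1. Observed 0.
Test 1: faults giving observed 0 are {g1 stuck-at-0, g1 inverted output, g2 stuck-at-0, g2 inverted output, g4 stuck-at-0, g4 inverted output, g5 stuck-at-0, g5 inverted output, g7 stuck-at-0, g7 inverted output}.
Test 2 (a=0, b=0, c=0, d=1, e=0): fault-free g1=1, g2=1, g3=0, g4=1, g5=1, g6=0, g7=1 → 1; observed 1. Eliminates g2 stuck-at-0, g2 inverted output, g4 stuck-at-0, g4 inverted output, g5 stuck-at-0, g5 inverted output, g7 stuck-at-0, g7 inverted output.
Test 3 (a=0, b=1, c=0, d=0, e=0): fault-free g1=0, g2=0, g3=0, g4=1, g5=0, g6=0, g7=0 → 0; observed 0. Eliminates g1 inverted output.
Only g1 stuck-at-0 is consistent with every test.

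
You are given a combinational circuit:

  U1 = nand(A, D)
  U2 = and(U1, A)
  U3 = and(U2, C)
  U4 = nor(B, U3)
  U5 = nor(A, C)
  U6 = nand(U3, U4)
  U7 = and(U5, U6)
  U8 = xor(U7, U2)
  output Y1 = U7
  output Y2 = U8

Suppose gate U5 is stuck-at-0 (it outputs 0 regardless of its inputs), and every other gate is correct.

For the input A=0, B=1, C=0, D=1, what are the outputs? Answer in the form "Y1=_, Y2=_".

Propagate with U5 forced: U1=1, U2=0, U3=0, U4=0, U5=0 [stuck-at-0], U6=1, U7=0, U8=0.
So the outputs are Y1=0, Y2=0. (Without the fault they would be Y1=1, Y2=1.)

Y1=0, Y2=0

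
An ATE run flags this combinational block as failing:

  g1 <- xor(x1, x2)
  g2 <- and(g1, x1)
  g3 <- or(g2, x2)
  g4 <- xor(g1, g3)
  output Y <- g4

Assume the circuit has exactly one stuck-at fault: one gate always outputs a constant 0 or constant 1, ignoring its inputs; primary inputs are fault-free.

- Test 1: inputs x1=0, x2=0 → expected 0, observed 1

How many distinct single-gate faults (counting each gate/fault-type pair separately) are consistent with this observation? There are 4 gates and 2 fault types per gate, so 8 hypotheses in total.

Fault-free: g1=0, g2=0, g3=0, g4=0 → 0. Observed 1.
  g1 stuck-at-0: output 0 ✗
  g1 stuck-at-1: output 1 ✓
  g2 stuck-at-0: output 0 ✗
  g2 stuck-at-1: output 1 ✓
  g3 stuck-at-0: output 0 ✗
  g3 stuck-at-1: output 1 ✓
  g4 stuck-at-0: output 0 ✗
  g4 stuck-at-1: output 1 ✓
Consistent faults: {g1 stuck-at-1, g2 stuck-at-1, g3 stuck-at-1, g4 stuck-at-1} — 4 in all.

4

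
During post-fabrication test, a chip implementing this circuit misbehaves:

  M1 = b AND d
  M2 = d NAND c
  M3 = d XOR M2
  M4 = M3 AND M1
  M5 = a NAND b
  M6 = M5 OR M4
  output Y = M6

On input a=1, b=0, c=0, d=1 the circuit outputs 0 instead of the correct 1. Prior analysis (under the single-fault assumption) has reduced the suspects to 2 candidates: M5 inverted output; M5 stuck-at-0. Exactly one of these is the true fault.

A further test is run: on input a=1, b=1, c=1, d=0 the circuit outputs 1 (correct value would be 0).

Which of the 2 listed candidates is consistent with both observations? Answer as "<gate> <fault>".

M5 inverted output

Evaluate each candidate on input a=1, b=1, c=1, d=0:
  M5 inverted output: M1=0, M2=1, M3=1, M4=0, M5=1 [inverted output], M6=1 → 1 — matches
  M5 stuck-at-0: M1=0, M2=1, M3=1, M4=0, M5=0 [stuck-at-0], M6=0 → 0 — eliminated
Only M5 inverted output reproduces the observed 1.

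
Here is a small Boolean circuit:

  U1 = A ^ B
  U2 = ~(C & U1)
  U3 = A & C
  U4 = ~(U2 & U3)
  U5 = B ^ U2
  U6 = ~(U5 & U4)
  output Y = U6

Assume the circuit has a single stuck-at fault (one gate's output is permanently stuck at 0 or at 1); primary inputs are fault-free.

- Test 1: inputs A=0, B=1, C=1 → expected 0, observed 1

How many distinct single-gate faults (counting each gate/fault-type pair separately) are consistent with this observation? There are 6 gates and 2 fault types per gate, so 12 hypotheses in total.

5

Fault-free: U1=1, U2=0, U3=0, U4=1, U5=1, U6=0 → 0. Observed 1.
  U1 stuck-at-0: output 1 ✓
  U1 stuck-at-1: output 0 ✗
  U2 stuck-at-0: output 0 ✗
  U2 stuck-at-1: output 1 ✓
  U3 stuck-at-0: output 0 ✗
  U3 stuck-at-1: output 0 ✗
  U4 stuck-at-0: output 1 ✓
  U4 stuck-at-1: output 0 ✗
  U5 stuck-at-0: output 1 ✓
  U5 stuck-at-1: output 0 ✗
  U6 stuck-at-0: output 0 ✗
  U6 stuck-at-1: output 1 ✓
Consistent faults: {U1 stuck-at-0, U2 stuck-at-1, U4 stuck-at-0, U5 stuck-at-0, U6 stuck-at-1} — 5 in all.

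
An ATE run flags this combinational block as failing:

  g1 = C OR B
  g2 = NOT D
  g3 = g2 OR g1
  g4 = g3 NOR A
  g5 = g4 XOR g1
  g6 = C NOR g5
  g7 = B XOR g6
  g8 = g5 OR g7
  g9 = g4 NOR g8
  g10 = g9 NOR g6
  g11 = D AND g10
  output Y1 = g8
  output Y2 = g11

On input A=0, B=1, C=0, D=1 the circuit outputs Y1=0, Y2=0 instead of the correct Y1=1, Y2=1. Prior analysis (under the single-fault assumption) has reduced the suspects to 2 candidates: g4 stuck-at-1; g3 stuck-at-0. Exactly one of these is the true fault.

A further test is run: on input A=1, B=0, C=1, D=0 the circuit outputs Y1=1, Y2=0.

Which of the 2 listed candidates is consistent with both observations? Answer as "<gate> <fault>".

Evaluate each candidate on input A=1, B=0, C=1, D=0:
  g4 stuck-at-1: g1=1, g2=1, g3=1, g4=1 [stuck-at-1], g5=0, g6=0, g7=0, g8=0, g9=0, g10=1, g11=0 → Y1=0, Y2=0 — eliminated
  g3 stuck-at-0: g1=1, g2=1, g3=0 [stuck-at-0], g4=0, g5=1, g6=0, g7=0, g8=1, g9=0, g10=1, g11=0 → Y1=1, Y2=0 — matches
Only g3 stuck-at-0 reproduces the observed Y1=1, Y2=0.

g3 stuck-at-0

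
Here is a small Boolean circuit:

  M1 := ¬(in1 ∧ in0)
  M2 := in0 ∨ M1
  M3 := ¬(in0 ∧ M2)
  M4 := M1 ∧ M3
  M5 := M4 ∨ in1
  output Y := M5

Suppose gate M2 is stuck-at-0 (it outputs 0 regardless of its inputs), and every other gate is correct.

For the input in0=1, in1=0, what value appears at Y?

Propagate with M2 forced: M1=1, M2=0 [stuck-at-0], M3=1, M4=1, M5=1.
So Y = 1. (Without the fault it would be 0.)

1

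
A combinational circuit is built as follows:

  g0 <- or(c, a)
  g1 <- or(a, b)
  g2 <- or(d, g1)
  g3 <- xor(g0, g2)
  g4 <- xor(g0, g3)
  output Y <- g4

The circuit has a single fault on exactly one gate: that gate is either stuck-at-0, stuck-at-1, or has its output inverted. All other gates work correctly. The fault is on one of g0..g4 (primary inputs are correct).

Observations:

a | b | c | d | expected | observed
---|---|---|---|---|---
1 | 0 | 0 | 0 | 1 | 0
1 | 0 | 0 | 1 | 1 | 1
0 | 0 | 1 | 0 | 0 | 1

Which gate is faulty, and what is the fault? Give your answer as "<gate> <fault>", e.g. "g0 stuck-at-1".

Fault-free values for test 1 (a=1, b=0, c=0, d=0): g0=1, g1=1, g2=1, g3=0, g4=1, giving Y=1. Observed 0.
Test 1: faults giving observed 0 are {g1 stuck-at-0, g1 inverted output, g2 stuck-at-0, g2 inverted output, g3 stuck-at-1, g3 inverted output, g4 stuck-at-0, g4 inverted output}.
Test 2 (a=1, b=0, c=0, d=1): fault-free g0=1, g1=1, g2=1, g3=0, g4=1 → 1; observed 1. Eliminates g2 stuck-at-0, g2 inverted output, g3 stuck-at-1, g3 inverted output, g4 stuck-at-0, g4 inverted output.
Test 3 (a=0, b=0, c=1, d=0): fault-free g0=1, g1=0, g2=0, g3=1, g4=0 → 0; observed 1. Eliminates g1 stuck-at-0.
Only g1 inverted output is consistent with every test.

g1 inverted output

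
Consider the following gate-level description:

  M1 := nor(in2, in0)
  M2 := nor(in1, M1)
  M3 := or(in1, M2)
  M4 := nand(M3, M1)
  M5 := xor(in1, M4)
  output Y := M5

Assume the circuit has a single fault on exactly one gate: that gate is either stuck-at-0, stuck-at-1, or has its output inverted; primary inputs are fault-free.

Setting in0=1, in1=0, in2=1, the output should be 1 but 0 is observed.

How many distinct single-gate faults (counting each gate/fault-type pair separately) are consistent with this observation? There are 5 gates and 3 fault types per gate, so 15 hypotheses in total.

4

Fault-free: M1=0, M2=1, M3=1, M4=1, M5=1 → 1. Observed 0.
  M1: none of the 3 fault types match ✗
  M2: none of the 3 fault types match ✗
  M3: none of the 3 fault types match ✗
  M4: stuck-at-0, inverted output ✓; others ✗
  M5: stuck-at-0, inverted output ✓; others ✗
Consistent faults: {M4 stuck-at-0, M4 inverted output, M5 stuck-at-0, M5 inverted output} — 4 in all.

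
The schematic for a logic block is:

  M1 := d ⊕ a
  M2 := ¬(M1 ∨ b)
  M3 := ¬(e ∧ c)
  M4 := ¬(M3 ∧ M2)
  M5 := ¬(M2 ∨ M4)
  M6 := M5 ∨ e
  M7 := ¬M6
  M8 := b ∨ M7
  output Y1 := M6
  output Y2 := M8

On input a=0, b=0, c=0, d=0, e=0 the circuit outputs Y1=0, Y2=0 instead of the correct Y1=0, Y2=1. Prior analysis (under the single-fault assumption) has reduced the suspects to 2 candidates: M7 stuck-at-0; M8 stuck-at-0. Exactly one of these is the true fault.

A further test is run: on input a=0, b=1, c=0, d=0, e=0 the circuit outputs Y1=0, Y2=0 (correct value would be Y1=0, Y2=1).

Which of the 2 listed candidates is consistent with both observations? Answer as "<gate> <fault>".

Evaluate each candidate on input a=0, b=1, c=0, d=0, e=0:
  M7 stuck-at-0: M1=0, M2=0, M3=1, M4=1, M5=0, M6=0, M7=0 [stuck-at-0], M8=1 → Y1=0, Y2=1 — eliminated
  M8 stuck-at-0: M1=0, M2=0, M3=1, M4=1, M5=0, M6=0, M7=1, M8=0 [stuck-at-0] → Y1=0, Y2=0 — matches
Only M8 stuck-at-0 reproduces the observed Y1=0, Y2=0.

M8 stuck-at-0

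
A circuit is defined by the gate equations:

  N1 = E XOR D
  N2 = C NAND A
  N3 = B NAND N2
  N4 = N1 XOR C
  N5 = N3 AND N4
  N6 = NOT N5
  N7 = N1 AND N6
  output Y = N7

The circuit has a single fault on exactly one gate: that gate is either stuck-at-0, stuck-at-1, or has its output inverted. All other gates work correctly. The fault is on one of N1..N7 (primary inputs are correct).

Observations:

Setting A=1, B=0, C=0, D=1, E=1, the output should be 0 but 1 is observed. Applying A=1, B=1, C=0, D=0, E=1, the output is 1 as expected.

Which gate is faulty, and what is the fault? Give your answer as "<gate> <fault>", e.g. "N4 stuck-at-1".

Fault-free values for test 1 (A=1, B=0, C=0, D=1, E=1): N1=0, N2=1, N3=1, N4=0, N5=0, N6=1, N7=0, giving Y=0. Observed 1.
Test 1: faults giving observed 1 are {N7 stuck-at-1, N7 inverted output}.
Test 2 (A=1, B=1, C=0, D=0, E=1): fault-free N1=1, N2=1, N3=0, N4=1, N5=0, N6=1, N7=1 → 1; observed 1. Eliminates N7 inverted output.
Only N7 stuck-at-1 is consistent with every test.

N7 stuck-at-1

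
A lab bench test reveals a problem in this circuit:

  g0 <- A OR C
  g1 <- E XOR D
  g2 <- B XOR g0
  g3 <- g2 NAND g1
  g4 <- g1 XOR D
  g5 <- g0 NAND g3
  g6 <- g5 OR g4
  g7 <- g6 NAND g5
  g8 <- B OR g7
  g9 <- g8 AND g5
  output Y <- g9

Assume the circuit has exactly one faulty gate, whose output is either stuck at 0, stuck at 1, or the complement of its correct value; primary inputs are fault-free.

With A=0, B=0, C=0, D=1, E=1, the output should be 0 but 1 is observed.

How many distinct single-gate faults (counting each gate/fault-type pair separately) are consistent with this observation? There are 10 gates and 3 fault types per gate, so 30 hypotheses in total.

Fault-free: g0=0, g1=0, g2=0, g3=1, g4=1, g5=1, g6=1, g7=0, g8=0, g9=0 → 0. Observed 1.
  g0: none of the 3 fault types match ✗
  g1: none of the 3 fault types match ✗
  g2: none of the 3 fault types match ✗
  g3: none of the 3 fault types match ✗
  g4: none of the 3 fault types match ✗
  g5: none of the 3 fault types match ✗
  g6: stuck-at-0, inverted output ✓; others ✗
  g7: stuck-at-1, inverted output ✓; others ✗
  g8: stuck-at-1, inverted output ✓; others ✗
  g9: stuck-at-1, inverted output ✓; others ✗
Consistent faults: {g6 stuck-at-0, g6 inverted output, g7 stuck-at-1, g7 inverted output, g8 stuck-at-1, g8 inverted output, g9 stuck-at-1, g9 inverted output} — 8 in all.

8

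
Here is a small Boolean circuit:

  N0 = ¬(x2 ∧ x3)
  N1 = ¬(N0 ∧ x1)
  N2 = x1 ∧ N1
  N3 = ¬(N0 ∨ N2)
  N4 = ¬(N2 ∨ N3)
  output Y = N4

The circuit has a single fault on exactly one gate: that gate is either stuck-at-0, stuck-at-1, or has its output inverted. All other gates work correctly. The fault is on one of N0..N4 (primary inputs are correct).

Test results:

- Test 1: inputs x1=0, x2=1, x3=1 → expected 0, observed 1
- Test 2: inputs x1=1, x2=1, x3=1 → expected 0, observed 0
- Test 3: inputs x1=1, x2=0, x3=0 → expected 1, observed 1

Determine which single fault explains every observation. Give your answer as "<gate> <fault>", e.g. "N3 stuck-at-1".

Fault-free values for test 1 (x1=0, x2=1, x3=1): N0=0, N1=1, N2=0, N3=1, N4=0, giving Y=0. Observed 1.
Test 1: faults giving observed 1 are {N0 stuck-at-1, N0 inverted output, N3 stuck-at-0, N3 inverted output, N4 stuck-at-1, N4 inverted output}.
Test 2 (x1=1, x2=1, x3=1): fault-free N0=0, N1=1, N2=1, N3=0, N4=0 → 0; observed 0. Eliminates N0 stuck-at-1, N0 inverted output, N4 stuck-at-1, N4 inverted output.
Test 3 (x1=1, x2=0, x3=0): fault-free N0=1, N1=0, N2=0, N3=0, N4=1 → 1; observed 1. Eliminates N3 inverted output.
Only N3 stuck-at-0 is consistent with every test.

N3 stuck-at-0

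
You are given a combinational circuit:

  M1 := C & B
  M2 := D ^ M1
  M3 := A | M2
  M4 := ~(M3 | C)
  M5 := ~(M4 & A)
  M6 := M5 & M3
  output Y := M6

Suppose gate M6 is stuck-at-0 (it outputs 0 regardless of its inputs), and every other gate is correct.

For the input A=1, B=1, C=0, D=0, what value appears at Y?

Propagate with M6 forced: M1=0, M2=0, M3=1, M4=0, M5=1, M6=0 [stuck-at-0].
So Y = 0. (Without the fault it would be 1.)

0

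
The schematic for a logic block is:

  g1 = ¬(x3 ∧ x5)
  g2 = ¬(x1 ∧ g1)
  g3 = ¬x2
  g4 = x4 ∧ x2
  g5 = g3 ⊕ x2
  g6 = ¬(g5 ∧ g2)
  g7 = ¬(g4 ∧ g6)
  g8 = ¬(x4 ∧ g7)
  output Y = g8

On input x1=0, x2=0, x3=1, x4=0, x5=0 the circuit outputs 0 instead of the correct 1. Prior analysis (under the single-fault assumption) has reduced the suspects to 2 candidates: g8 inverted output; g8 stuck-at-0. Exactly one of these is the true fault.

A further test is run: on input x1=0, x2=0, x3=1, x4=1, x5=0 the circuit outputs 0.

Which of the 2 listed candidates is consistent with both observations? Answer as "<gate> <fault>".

g8 stuck-at-0

Evaluate each candidate on input x1=0, x2=0, x3=1, x4=1, x5=0:
  g8 inverted output: g1=1, g2=1, g3=1, g4=0, g5=1, g6=0, g7=1, g8=1 [inverted output] → 1 — eliminated
  g8 stuck-at-0: g1=1, g2=1, g3=1, g4=0, g5=1, g6=0, g7=1, g8=0 [stuck-at-0] → 0 — matches
Only g8 stuck-at-0 reproduces the observed 0.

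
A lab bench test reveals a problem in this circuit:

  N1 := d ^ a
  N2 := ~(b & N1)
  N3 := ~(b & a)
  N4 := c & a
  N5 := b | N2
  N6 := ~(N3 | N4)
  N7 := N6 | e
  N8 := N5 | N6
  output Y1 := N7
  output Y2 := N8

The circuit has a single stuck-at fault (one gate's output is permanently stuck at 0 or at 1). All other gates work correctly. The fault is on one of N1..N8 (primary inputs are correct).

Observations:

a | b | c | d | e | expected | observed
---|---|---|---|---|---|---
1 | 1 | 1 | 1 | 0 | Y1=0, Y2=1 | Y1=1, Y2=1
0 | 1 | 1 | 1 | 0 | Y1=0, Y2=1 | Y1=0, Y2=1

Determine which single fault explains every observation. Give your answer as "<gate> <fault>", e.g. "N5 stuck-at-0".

Fault-free values for test 1 (a=1, b=1, c=1, d=1, e=0): N1=0, N2=1, N3=0, N4=1, N5=1, N6=0, N7=0, N8=1, giving Y1=0, Y2=1. Observed Y1=1, Y2=1.
Test 1: faults giving observed Y1=1, Y2=1 are {N4 stuck-at-0, N6 stuck-at-1, N7 stuck-at-1}.
Test 2 (a=0, b=1, c=1, d=1, e=0): fault-free N1=1, N2=0, N3=1, N4=0, N5=1, N6=0, N7=0, N8=1 → Y1=0, Y2=1; observed Y1=0, Y2=1. Eliminates N6 stuck-at-1, N7 stuck-at-1.
Only N4 stuck-at-0 is consistent with every test.

N4 stuck-at-0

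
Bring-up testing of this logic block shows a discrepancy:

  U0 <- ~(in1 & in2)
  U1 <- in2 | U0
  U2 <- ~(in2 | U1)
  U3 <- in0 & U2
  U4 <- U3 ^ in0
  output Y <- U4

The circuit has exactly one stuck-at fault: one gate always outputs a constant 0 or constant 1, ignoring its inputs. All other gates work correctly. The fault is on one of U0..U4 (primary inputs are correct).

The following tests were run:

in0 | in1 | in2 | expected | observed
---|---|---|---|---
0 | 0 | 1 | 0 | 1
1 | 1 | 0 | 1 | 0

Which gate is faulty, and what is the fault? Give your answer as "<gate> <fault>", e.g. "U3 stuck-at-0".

U3 stuck-at-1

Fault-free values for test 1 (in0=0, in1=0, in2=1): U0=1, U1=1, U2=0, U3=0, U4=0, giving Y=0. Observed 1.
Test 1: faults giving observed 1 are {U3 stuck-at-1, U4 stuck-at-1}.
Test 2 (in0=1, in1=1, in2=0): fault-free U0=1, U1=1, U2=0, U3=0, U4=1 → 1; observed 0. Eliminates U4 stuck-at-1.
Only U3 stuck-at-1 is consistent with every test.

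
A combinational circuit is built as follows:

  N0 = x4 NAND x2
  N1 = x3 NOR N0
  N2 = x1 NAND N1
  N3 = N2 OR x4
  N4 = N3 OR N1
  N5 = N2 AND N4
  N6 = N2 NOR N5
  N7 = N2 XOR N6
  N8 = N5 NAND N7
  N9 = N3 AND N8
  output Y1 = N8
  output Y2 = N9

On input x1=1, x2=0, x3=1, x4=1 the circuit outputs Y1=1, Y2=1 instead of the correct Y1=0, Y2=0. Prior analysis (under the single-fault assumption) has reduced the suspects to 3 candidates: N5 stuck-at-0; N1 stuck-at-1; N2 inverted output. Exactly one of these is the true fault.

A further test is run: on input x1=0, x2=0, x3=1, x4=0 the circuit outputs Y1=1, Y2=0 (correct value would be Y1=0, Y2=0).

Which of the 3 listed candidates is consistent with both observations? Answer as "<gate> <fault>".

Evaluate each candidate on input x1=0, x2=0, x3=1, x4=0:
  N5 stuck-at-0: N0=1, N1=0, N2=1, N3=1, N4=1, N5=0 [stuck-at-0], N6=0, N7=1, N8=1, N9=1 → Y1=1, Y2=1 — eliminated
  N1 stuck-at-1: N0=1, N1=1 [stuck-at-1], N2=1, N3=1, N4=1, N5=1, N6=0, N7=1, N8=0, N9=0 → Y1=0, Y2=0 — eliminated
  N2 inverted output: N0=1, N1=0, N2=0 [inverted output], N3=0, N4=0, N5=0, N6=1, N7=1, N8=1, N9=0 → Y1=1, Y2=0 — matches
Only N2 inverted output reproduces the observed Y1=1, Y2=0.

N2 inverted output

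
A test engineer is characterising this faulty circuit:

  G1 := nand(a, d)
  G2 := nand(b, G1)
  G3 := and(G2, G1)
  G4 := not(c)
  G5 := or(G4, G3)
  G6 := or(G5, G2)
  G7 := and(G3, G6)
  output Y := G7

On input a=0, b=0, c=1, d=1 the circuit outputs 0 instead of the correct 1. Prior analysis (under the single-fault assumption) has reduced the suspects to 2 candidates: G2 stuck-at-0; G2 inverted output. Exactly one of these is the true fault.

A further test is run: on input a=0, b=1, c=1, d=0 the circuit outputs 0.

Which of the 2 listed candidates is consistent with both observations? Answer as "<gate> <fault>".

Evaluate each candidate on input a=0, b=1, c=1, d=0:
  G2 stuck-at-0: G1=1, G2=0 [stuck-at-0], G3=0, G4=0, G5=0, G6=0, G7=0 → 0 — matches
  G2 inverted output: G1=1, G2=1 [inverted output], G3=1, G4=0, G5=1, G6=1, G7=1 → 1 — eliminated
Only G2 stuck-at-0 reproduces the observed 0.

G2 stuck-at-0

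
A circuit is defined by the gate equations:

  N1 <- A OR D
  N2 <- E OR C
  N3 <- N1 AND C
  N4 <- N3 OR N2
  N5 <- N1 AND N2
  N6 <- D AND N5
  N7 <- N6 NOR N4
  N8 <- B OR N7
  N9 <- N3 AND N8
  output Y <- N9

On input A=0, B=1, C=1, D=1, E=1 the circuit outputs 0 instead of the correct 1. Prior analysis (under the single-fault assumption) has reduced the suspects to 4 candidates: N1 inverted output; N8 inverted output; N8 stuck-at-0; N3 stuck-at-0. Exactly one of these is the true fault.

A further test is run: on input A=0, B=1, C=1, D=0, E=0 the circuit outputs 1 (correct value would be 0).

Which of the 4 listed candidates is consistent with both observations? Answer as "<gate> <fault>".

N1 inverted output

Evaluate each candidate on input A=0, B=1, C=1, D=0, E=0:
  N1 inverted output: N1=1 [inverted output], N2=1, N3=1, N4=1, N5=1, N6=0, N7=0, N8=1, N9=1 → 1 — matches
  N8 inverted output: N1=0, N2=1, N3=0, N4=1, N5=0, N6=0, N7=0, N8=0 [inverted output], N9=0 → 0 — eliminated
  N8 stuck-at-0: N1=0, N2=1, N3=0, N4=1, N5=0, N6=0, N7=0, N8=0 [stuck-at-0], N9=0 → 0 — eliminated
  N3 stuck-at-0: N1=0, N2=1, N3=0 [stuck-at-0], N4=1, N5=0, N6=0, N7=0, N8=1, N9=0 → 0 — eliminated
Only N1 inverted output reproduces the observed 1.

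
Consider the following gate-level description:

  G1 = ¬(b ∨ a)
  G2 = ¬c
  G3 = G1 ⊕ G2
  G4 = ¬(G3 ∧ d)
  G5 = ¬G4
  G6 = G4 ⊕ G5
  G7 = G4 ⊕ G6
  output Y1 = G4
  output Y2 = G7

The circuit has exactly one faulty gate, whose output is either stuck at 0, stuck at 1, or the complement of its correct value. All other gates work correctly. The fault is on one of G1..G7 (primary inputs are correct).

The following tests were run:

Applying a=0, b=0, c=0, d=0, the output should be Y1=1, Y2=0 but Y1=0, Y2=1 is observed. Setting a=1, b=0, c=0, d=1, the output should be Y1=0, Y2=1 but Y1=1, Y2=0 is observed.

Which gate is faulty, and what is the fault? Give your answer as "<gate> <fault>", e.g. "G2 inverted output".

G4 inverted output

Fault-free values for test 1 (a=0, b=0, c=0, d=0): G1=1, G2=1, G3=0, G4=1, G5=0, G6=1, G7=0, giving Y1=1, Y2=0. Observed Y1=0, Y2=1.
Test 1: faults giving observed Y1=0, Y2=1 are {G4 stuck-at-0, G4 inverted output}.
Test 2 (a=1, b=0, c=0, d=1): fault-free G1=0, G2=1, G3=1, G4=0, G5=1, G6=1, G7=1 → Y1=0, Y2=1; observed Y1=1, Y2=0. Eliminates G4 stuck-at-0.
Only G4 inverted output is consistent with every test.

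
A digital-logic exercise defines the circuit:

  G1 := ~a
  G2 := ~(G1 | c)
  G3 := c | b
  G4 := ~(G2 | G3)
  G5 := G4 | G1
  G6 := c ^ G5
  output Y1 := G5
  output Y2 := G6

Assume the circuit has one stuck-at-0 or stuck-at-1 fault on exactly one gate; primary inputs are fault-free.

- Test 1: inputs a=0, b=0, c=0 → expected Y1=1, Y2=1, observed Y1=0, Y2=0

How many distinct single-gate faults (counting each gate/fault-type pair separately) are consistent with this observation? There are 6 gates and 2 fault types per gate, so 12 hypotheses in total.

Fault-free: G1=1, G2=0, G3=0, G4=1, G5=1, G6=1 → Y1=1, Y2=1. Observed Y1=0, Y2=0.
  G1 stuck-at-0: output Y1=0, Y2=0 ✓
  G1 stuck-at-1: output Y1=1, Y2=1 ✗
  G2 stuck-at-0: output Y1=1, Y2=1 ✗
  G2 stuck-at-1: output Y1=1, Y2=1 ✗
  G3 stuck-at-0: output Y1=1, Y2=1 ✗
  G3 stuck-at-1: output Y1=1, Y2=1 ✗
  G4 stuck-at-0: output Y1=1, Y2=1 ✗
  G4 stuck-at-1: output Y1=1, Y2=1 ✗
  G5 stuck-at-0: output Y1=0, Y2=0 ✓
  G5 stuck-at-1: output Y1=1, Y2=1 ✗
  G6 stuck-at-0: output Y1=1, Y2=0 ✗
  G6 stuck-at-1: output Y1=1, Y2=1 ✗
Consistent faults: {G1 stuck-at-0, G5 stuck-at-0} — 2 in all.

2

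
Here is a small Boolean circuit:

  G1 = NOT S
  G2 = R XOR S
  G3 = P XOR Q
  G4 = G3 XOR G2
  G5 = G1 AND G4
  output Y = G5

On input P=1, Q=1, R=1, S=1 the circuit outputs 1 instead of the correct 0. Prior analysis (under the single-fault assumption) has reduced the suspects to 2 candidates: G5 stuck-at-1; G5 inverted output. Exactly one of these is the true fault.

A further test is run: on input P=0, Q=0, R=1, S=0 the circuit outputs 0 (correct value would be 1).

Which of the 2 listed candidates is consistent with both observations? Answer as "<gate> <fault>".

Evaluate each candidate on input P=0, Q=0, R=1, S=0:
  G5 stuck-at-1: G1=1, G2=1, G3=0, G4=1, G5=1 [stuck-at-1] → 1 — eliminated
  G5 inverted output: G1=1, G2=1, G3=0, G4=1, G5=0 [inverted output] → 0 — matches
Only G5 inverted output reproduces the observed 0.

G5 inverted output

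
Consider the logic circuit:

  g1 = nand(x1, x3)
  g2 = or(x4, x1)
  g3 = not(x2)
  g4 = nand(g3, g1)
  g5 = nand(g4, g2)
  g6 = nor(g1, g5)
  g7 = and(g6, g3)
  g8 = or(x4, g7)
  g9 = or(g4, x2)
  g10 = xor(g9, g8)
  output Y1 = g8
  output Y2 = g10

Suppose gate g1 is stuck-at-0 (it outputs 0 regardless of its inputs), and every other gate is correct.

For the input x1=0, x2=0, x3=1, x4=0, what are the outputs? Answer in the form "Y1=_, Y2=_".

Y1=0, Y2=1

Propagate with g1 forced: g1=0 [stuck-at-0], g2=0, g3=1, g4=1, g5=1, g6=0, g7=0, g8=0, g9=1, g10=1.
So the outputs are Y1=0, Y2=1. (Without the fault they would be Y1=0, Y2=0.)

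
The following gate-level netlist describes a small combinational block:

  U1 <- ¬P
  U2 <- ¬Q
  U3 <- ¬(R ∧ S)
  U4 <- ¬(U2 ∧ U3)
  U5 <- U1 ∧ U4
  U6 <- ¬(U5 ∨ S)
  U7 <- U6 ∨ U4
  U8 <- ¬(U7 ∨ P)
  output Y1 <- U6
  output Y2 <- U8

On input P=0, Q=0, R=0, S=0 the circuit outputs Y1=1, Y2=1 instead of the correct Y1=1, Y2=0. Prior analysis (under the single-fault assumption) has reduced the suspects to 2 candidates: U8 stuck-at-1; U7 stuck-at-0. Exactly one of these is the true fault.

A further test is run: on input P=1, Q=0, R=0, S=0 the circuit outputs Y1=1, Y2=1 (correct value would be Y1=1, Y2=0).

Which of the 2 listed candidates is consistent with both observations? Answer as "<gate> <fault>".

Evaluate each candidate on input P=1, Q=0, R=0, S=0:
  U8 stuck-at-1: U1=0, U2=1, U3=1, U4=0, U5=0, U6=1, U7=1, U8=1 [stuck-at-1] → Y1=1, Y2=1 — matches
  U7 stuck-at-0: U1=0, U2=1, U3=1, U4=0, U5=0, U6=1, U7=0 [stuck-at-0], U8=0 → Y1=1, Y2=0 — eliminated
Only U8 stuck-at-1 reproduces the observed Y1=1, Y2=1.

U8 stuck-at-1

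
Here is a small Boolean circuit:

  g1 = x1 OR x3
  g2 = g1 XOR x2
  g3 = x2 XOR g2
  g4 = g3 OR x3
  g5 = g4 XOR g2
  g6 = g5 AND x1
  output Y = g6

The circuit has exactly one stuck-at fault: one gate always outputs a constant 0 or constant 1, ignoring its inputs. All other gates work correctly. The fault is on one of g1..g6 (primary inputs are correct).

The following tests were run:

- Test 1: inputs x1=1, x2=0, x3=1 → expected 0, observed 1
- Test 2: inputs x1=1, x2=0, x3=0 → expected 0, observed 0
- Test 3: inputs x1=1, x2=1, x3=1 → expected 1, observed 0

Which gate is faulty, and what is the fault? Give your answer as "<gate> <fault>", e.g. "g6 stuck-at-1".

g1 stuck-at-0

Fault-free values for test 1 (x1=1, x2=0, x3=1): g1=1, g2=1, g3=1, g4=1, g5=0, g6=0, giving Y=0. Observed 1.
Test 1: faults giving observed 1 are {g1 stuck-at-0, g2 stuck-at-0, g4 stuck-at-0, g5 stuck-at-1, g6 stuck-at-1}.
Test 2 (x1=1, x2=0, x3=0): fault-free g1=1, g2=1, g3=1, g4=1, g5=0, g6=0 → 0; observed 0. Eliminates g4 stuck-at-0, g5 stuck-at-1, g6 stuck-at-1.
Test 3 (x1=1, x2=1, x3=1): fault-free g1=1, g2=0, g3=1, g4=1, g5=1, g6=1 → 1; observed 0. Eliminates g2 stuck-at-0.
Only g1 stuck-at-0 is consistent with every test.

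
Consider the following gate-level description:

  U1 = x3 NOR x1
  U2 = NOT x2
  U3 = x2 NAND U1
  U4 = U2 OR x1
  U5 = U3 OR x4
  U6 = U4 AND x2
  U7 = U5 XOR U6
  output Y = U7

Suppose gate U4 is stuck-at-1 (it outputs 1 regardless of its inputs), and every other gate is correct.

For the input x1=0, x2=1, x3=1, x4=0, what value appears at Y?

Propagate with U4 forced: U1=0, U2=0, U3=1, U4=1 [stuck-at-1], U5=1, U6=1, U7=0.
So Y = 0. (Without the fault it would be 1.)

0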